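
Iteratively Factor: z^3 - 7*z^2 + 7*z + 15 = (z - 3)*(z^2 - 4*z - 5) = (z - 5)*(z - 3)*(z + 1)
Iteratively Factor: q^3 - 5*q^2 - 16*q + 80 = (q - 5)*(q^2 - 16) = (q - 5)*(q - 4)*(q + 4)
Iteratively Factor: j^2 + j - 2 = (j + 2)*(j - 1)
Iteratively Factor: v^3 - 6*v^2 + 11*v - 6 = (v - 1)*(v^2 - 5*v + 6) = (v - 2)*(v - 1)*(v - 3)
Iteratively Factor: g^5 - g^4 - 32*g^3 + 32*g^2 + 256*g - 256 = (g - 4)*(g^4 + 3*g^3 - 20*g^2 - 48*g + 64) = (g - 4)*(g - 1)*(g^3 + 4*g^2 - 16*g - 64) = (g - 4)^2*(g - 1)*(g^2 + 8*g + 16) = (g - 4)^2*(g - 1)*(g + 4)*(g + 4)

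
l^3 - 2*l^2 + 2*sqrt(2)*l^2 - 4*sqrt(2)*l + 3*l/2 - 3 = (l - 2)*(l + sqrt(2)/2)*(l + 3*sqrt(2)/2)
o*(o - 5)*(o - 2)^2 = o^4 - 9*o^3 + 24*o^2 - 20*o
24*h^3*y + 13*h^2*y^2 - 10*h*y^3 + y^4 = y*(-8*h + y)*(-3*h + y)*(h + y)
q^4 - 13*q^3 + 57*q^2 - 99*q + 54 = (q - 6)*(q - 3)^2*(q - 1)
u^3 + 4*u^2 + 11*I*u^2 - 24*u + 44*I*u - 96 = (u + 4)*(u + 3*I)*(u + 8*I)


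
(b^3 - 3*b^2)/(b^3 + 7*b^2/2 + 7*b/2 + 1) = 2*b^2*(b - 3)/(2*b^3 + 7*b^2 + 7*b + 2)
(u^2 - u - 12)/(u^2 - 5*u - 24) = (u - 4)/(u - 8)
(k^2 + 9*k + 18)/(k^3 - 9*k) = (k + 6)/(k*(k - 3))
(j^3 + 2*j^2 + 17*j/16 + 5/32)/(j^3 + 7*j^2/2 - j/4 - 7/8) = (16*j^2 + 24*j + 5)/(4*(4*j^2 + 12*j - 7))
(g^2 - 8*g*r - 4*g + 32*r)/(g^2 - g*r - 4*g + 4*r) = (-g + 8*r)/(-g + r)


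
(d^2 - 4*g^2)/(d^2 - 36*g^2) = (d^2 - 4*g^2)/(d^2 - 36*g^2)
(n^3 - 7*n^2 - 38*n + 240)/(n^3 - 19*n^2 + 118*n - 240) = (n + 6)/(n - 6)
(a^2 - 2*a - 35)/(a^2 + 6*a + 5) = (a - 7)/(a + 1)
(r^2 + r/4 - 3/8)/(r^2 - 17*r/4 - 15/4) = (r - 1/2)/(r - 5)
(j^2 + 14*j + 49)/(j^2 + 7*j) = (j + 7)/j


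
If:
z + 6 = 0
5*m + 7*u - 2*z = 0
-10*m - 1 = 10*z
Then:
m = 59/10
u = -83/14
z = -6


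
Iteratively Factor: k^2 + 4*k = (k)*(k + 4)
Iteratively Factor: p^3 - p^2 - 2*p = (p - 2)*(p^2 + p) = p*(p - 2)*(p + 1)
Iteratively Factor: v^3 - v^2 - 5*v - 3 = (v - 3)*(v^2 + 2*v + 1) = (v - 3)*(v + 1)*(v + 1)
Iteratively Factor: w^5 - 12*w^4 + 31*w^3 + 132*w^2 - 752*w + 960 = (w - 3)*(w^4 - 9*w^3 + 4*w^2 + 144*w - 320) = (w - 5)*(w - 3)*(w^3 - 4*w^2 - 16*w + 64) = (w - 5)*(w - 3)*(w + 4)*(w^2 - 8*w + 16) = (w - 5)*(w - 4)*(w - 3)*(w + 4)*(w - 4)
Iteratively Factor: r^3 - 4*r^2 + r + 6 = (r + 1)*(r^2 - 5*r + 6) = (r - 3)*(r + 1)*(r - 2)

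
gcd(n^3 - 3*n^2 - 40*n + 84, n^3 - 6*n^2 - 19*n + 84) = n - 7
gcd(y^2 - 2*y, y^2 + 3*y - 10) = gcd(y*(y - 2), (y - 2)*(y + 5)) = y - 2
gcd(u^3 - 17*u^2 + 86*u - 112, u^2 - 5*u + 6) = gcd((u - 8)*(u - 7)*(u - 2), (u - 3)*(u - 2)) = u - 2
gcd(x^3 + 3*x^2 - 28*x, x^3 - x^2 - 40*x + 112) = x^2 + 3*x - 28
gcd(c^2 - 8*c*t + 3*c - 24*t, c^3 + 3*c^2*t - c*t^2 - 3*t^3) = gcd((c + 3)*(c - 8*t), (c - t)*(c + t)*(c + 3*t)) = 1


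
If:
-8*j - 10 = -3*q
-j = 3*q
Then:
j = -10/9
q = 10/27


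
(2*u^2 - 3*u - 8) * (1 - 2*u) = -4*u^3 + 8*u^2 + 13*u - 8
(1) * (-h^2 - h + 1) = -h^2 - h + 1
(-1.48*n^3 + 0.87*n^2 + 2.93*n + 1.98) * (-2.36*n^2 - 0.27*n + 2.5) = 3.4928*n^5 - 1.6536*n^4 - 10.8497*n^3 - 3.2889*n^2 + 6.7904*n + 4.95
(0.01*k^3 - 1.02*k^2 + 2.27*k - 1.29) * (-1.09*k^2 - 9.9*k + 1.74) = -0.0109*k^5 + 1.0128*k^4 + 7.6411*k^3 - 22.8417*k^2 + 16.7208*k - 2.2446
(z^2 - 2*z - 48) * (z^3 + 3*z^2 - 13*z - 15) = z^5 + z^4 - 67*z^3 - 133*z^2 + 654*z + 720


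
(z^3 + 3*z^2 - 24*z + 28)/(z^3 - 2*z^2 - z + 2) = (z^2 + 5*z - 14)/(z^2 - 1)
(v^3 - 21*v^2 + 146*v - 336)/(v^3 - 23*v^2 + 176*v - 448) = (v - 6)/(v - 8)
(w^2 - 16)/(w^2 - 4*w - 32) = (w - 4)/(w - 8)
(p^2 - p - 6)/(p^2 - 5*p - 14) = (p - 3)/(p - 7)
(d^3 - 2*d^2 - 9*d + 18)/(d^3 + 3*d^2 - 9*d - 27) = (d - 2)/(d + 3)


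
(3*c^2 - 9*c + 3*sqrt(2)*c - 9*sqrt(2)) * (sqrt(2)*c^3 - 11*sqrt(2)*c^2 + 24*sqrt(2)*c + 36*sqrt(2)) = 3*sqrt(2)*c^5 - 42*sqrt(2)*c^4 + 6*c^4 - 84*c^3 + 171*sqrt(2)*c^3 - 108*sqrt(2)*c^2 + 342*c^2 - 324*sqrt(2)*c - 216*c - 648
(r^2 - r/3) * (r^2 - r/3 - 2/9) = r^4 - 2*r^3/3 - r^2/9 + 2*r/27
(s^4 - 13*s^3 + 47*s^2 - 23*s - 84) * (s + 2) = s^5 - 11*s^4 + 21*s^3 + 71*s^2 - 130*s - 168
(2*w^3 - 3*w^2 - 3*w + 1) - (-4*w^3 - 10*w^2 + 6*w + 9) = 6*w^3 + 7*w^2 - 9*w - 8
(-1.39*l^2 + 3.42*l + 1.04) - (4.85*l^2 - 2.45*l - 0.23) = -6.24*l^2 + 5.87*l + 1.27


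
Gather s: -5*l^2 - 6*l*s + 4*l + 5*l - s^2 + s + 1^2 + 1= -5*l^2 + 9*l - s^2 + s*(1 - 6*l) + 2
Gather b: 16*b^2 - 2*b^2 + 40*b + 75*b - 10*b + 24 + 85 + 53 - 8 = 14*b^2 + 105*b + 154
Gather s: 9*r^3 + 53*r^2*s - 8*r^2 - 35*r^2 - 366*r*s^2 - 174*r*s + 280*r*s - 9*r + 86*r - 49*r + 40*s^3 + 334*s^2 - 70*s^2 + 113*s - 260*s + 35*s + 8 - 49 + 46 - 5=9*r^3 - 43*r^2 + 28*r + 40*s^3 + s^2*(264 - 366*r) + s*(53*r^2 + 106*r - 112)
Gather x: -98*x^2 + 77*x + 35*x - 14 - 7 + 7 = -98*x^2 + 112*x - 14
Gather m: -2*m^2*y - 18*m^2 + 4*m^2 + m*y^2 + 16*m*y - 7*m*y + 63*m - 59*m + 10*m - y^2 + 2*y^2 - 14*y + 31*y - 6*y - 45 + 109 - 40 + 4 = m^2*(-2*y - 14) + m*(y^2 + 9*y + 14) + y^2 + 11*y + 28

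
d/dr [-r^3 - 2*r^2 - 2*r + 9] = -3*r^2 - 4*r - 2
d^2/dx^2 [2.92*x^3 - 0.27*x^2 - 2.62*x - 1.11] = 17.52*x - 0.54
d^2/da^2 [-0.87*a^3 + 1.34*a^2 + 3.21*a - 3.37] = 2.68 - 5.22*a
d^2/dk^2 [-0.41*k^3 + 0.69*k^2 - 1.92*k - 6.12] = 1.38 - 2.46*k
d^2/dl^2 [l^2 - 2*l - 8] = 2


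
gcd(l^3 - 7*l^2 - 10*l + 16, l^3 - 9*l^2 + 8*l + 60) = l + 2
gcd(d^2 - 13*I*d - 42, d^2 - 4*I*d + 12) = d - 6*I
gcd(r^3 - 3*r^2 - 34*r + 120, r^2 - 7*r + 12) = r - 4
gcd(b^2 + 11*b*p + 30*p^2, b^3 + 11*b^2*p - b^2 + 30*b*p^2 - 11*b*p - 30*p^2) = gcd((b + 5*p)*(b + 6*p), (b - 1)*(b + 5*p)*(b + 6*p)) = b^2 + 11*b*p + 30*p^2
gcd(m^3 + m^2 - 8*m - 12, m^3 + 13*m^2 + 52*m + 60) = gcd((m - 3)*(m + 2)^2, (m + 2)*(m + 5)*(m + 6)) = m + 2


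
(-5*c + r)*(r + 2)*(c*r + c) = -5*c^2*r^2 - 15*c^2*r - 10*c^2 + c*r^3 + 3*c*r^2 + 2*c*r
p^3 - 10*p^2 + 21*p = p*(p - 7)*(p - 3)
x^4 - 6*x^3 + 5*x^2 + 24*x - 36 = (x - 3)^2*(x - 2)*(x + 2)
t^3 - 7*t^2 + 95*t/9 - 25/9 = (t - 5)*(t - 5/3)*(t - 1/3)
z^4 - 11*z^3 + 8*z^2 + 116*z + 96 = (z - 8)*(z - 6)*(z + 1)*(z + 2)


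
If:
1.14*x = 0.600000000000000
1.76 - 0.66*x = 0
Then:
No Solution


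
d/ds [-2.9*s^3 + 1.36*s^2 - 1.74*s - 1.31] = -8.7*s^2 + 2.72*s - 1.74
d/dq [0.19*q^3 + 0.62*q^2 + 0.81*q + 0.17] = 0.57*q^2 + 1.24*q + 0.81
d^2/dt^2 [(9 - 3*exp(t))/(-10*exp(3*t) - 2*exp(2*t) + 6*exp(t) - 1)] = (1200*exp(6*t) - 7920*exp(5*t) - 1248*exp(4*t) + 582*exp(3*t) + 1098*exp(2*t) - 234*exp(t) - 51)*exp(t)/(1000*exp(9*t) + 600*exp(8*t) - 1680*exp(7*t) - 412*exp(6*t) + 1128*exp(5*t) - 132*exp(4*t) - 258*exp(3*t) + 114*exp(2*t) - 18*exp(t) + 1)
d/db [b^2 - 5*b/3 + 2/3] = 2*b - 5/3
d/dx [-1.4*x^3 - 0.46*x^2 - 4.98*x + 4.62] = -4.2*x^2 - 0.92*x - 4.98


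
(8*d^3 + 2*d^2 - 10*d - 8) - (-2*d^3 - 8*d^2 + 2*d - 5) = 10*d^3 + 10*d^2 - 12*d - 3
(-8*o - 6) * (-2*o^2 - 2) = 16*o^3 + 12*o^2 + 16*o + 12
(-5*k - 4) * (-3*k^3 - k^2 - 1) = 15*k^4 + 17*k^3 + 4*k^2 + 5*k + 4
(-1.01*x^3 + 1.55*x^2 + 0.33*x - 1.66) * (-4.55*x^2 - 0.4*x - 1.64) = 4.5955*x^5 - 6.6485*x^4 - 0.4651*x^3 + 4.879*x^2 + 0.1228*x + 2.7224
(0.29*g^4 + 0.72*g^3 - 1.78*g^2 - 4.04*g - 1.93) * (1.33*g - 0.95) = 0.3857*g^5 + 0.6821*g^4 - 3.0514*g^3 - 3.6822*g^2 + 1.2711*g + 1.8335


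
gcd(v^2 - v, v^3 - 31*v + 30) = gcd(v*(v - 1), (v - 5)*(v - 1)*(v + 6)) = v - 1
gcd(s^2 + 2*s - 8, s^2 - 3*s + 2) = s - 2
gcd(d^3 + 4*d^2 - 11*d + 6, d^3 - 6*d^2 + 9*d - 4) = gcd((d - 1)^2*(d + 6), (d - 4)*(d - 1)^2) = d^2 - 2*d + 1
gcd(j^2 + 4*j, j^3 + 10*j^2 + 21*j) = j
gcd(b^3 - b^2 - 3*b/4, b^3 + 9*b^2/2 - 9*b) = b^2 - 3*b/2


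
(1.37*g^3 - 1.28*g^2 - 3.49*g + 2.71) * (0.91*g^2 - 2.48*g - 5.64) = 1.2467*g^5 - 4.5624*g^4 - 7.7283*g^3 + 18.3405*g^2 + 12.9628*g - 15.2844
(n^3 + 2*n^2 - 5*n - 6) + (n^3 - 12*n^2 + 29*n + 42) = 2*n^3 - 10*n^2 + 24*n + 36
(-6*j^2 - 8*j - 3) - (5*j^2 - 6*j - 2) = -11*j^2 - 2*j - 1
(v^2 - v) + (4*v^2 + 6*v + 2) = 5*v^2 + 5*v + 2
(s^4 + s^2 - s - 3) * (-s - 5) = -s^5 - 5*s^4 - s^3 - 4*s^2 + 8*s + 15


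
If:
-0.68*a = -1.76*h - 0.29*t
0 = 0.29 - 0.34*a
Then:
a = 0.85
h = 0.329545454545455 - 0.164772727272727*t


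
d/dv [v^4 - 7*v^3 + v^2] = v*(4*v^2 - 21*v + 2)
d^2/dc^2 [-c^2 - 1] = -2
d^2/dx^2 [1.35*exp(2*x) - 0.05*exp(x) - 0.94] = (5.4*exp(x) - 0.05)*exp(x)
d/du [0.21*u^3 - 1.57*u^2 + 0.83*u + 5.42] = 0.63*u^2 - 3.14*u + 0.83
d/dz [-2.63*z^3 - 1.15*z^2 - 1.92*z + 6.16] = -7.89*z^2 - 2.3*z - 1.92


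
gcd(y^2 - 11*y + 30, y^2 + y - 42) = y - 6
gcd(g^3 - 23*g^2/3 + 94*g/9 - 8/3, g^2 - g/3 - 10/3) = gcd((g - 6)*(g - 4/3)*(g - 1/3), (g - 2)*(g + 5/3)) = 1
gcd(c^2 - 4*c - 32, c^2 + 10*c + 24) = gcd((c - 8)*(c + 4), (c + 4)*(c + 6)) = c + 4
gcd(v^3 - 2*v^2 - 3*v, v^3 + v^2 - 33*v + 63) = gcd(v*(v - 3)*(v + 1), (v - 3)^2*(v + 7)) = v - 3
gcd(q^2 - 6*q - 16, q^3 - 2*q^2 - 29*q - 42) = q + 2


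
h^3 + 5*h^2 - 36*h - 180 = (h - 6)*(h + 5)*(h + 6)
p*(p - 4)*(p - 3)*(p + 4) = p^4 - 3*p^3 - 16*p^2 + 48*p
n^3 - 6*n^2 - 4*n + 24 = (n - 6)*(n - 2)*(n + 2)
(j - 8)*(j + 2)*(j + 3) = j^3 - 3*j^2 - 34*j - 48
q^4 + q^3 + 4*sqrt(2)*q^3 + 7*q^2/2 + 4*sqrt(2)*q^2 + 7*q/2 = q*(q + 1)*(q + sqrt(2)/2)*(q + 7*sqrt(2)/2)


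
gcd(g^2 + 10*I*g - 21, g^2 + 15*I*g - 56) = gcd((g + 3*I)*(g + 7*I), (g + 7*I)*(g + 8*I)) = g + 7*I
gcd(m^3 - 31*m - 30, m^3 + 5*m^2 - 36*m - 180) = m^2 - m - 30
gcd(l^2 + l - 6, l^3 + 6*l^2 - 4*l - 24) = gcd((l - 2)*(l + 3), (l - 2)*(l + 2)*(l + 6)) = l - 2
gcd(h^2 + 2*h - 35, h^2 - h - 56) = h + 7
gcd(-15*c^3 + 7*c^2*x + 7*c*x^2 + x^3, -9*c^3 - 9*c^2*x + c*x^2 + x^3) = 3*c + x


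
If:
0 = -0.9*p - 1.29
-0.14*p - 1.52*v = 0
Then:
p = -1.43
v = 0.13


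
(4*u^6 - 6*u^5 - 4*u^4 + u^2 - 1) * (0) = 0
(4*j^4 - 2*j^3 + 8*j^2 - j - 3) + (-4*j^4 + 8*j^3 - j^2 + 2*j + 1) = 6*j^3 + 7*j^2 + j - 2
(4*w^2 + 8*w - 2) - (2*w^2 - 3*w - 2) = 2*w^2 + 11*w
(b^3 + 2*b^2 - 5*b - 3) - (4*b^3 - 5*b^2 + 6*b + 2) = -3*b^3 + 7*b^2 - 11*b - 5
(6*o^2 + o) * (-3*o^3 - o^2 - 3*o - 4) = -18*o^5 - 9*o^4 - 19*o^3 - 27*o^2 - 4*o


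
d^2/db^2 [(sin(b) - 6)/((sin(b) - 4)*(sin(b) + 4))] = (-sin(b)^5 + 24*sin(b)^4 - 94*sin(b)^3 + 348*sin(b)^2 - 160*sin(b) - 192)/((sin(b) - 4)^3*(sin(b) + 4)^3)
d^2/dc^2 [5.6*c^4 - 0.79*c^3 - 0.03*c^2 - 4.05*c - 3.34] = 67.2*c^2 - 4.74*c - 0.06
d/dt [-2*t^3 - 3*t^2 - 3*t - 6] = -6*t^2 - 6*t - 3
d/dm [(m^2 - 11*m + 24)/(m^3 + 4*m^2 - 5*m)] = (-m^4 + 22*m^3 - 33*m^2 - 192*m + 120)/(m^2*(m^4 + 8*m^3 + 6*m^2 - 40*m + 25))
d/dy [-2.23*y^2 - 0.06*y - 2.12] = -4.46*y - 0.06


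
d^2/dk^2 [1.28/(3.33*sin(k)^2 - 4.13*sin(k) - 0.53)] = (56.775168*sin(k)^4 - 52.811136*sin(k)^3 - 54.293632*sin(k)^2 + 102.82048*sin(k) - 48.183808)/(-3.33*sin(k)^2 + 4.13*sin(k) + 0.53)^3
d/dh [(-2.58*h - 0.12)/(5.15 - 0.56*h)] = (68.77413 - 7.478352*h)/(0.56*h - 5.15)^3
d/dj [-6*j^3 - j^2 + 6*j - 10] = -18*j^2 - 2*j + 6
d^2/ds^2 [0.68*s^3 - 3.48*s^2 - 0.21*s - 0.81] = 4.08*s - 6.96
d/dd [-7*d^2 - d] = -14*d - 1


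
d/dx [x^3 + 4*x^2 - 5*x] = 3*x^2 + 8*x - 5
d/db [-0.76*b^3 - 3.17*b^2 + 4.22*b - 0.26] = -2.28*b^2 - 6.34*b + 4.22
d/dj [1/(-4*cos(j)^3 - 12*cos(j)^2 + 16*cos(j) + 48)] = (-3*cos(j)^2 - 6*cos(j) + 4)*sin(j)/(4*(cos(j)^3 + 3*cos(j)^2 - 4*cos(j) - 12)^2)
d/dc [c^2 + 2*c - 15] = 2*c + 2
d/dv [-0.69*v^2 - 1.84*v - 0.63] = -1.38*v - 1.84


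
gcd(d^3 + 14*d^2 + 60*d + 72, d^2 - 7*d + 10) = 1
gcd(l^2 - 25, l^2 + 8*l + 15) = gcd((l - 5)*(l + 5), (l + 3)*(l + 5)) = l + 5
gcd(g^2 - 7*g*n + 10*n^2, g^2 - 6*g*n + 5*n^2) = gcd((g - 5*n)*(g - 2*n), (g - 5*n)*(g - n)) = g - 5*n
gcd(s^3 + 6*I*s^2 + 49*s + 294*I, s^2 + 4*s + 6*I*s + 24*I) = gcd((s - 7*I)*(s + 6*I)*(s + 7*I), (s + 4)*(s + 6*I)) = s + 6*I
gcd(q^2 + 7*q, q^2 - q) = q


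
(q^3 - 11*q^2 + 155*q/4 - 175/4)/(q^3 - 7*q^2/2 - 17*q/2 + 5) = (4*q^2 - 24*q + 35)/(2*(2*q^2 + 3*q - 2))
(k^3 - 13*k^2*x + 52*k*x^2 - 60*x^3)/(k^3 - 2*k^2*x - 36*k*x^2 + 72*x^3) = (k - 5*x)/(k + 6*x)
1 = 1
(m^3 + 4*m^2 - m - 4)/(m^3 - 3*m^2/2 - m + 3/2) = 2*(m + 4)/(2*m - 3)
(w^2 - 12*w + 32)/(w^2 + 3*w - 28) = (w - 8)/(w + 7)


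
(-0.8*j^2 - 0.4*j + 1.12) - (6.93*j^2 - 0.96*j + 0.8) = -7.73*j^2 + 0.56*j + 0.32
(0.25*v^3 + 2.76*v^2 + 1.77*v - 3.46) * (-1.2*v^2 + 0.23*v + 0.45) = -0.3*v^5 - 3.2545*v^4 - 1.3767*v^3 + 5.8011*v^2 + 0.000699999999999923*v - 1.557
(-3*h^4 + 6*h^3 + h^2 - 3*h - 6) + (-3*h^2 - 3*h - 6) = -3*h^4 + 6*h^3 - 2*h^2 - 6*h - 12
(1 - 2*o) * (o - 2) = -2*o^2 + 5*o - 2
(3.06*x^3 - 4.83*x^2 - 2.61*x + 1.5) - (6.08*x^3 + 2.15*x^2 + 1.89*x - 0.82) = -3.02*x^3 - 6.98*x^2 - 4.5*x + 2.32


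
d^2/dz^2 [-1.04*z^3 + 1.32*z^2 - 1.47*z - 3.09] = 2.64 - 6.24*z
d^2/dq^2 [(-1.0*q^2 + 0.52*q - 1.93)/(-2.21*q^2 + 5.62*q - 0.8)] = (19.760936*q^3 + 45.949878*q^2 - 138.309756*q + 111.695464)/(10.793861*q^6 - 82.345926*q^5 + 221.126412*q^4 - 237.121288*q^3 + 80.04576*q^2 - 10.7904*q + 0.512)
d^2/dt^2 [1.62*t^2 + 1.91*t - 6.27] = 3.24000000000000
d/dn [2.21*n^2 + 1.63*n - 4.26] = 4.42*n + 1.63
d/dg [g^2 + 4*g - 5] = 2*g + 4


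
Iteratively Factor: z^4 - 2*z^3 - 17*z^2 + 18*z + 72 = (z + 3)*(z^3 - 5*z^2 - 2*z + 24) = (z - 4)*(z + 3)*(z^2 - z - 6) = (z - 4)*(z + 2)*(z + 3)*(z - 3)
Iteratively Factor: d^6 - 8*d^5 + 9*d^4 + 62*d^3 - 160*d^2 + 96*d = (d - 4)*(d^5 - 4*d^4 - 7*d^3 + 34*d^2 - 24*d) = (d - 4)*(d - 1)*(d^4 - 3*d^3 - 10*d^2 + 24*d) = d*(d - 4)*(d - 1)*(d^3 - 3*d^2 - 10*d + 24) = d*(d - 4)^2*(d - 1)*(d^2 + d - 6) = d*(d - 4)^2*(d - 1)*(d + 3)*(d - 2)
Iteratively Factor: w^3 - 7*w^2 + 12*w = (w - 3)*(w^2 - 4*w) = w*(w - 3)*(w - 4)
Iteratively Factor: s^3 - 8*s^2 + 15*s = (s - 5)*(s^2 - 3*s) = (s - 5)*(s - 3)*(s)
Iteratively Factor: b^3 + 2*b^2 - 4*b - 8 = (b - 2)*(b^2 + 4*b + 4) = (b - 2)*(b + 2)*(b + 2)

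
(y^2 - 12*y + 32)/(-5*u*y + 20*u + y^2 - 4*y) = (y - 8)/(-5*u + y)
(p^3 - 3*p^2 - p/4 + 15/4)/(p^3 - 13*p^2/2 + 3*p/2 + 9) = (p - 5/2)/(p - 6)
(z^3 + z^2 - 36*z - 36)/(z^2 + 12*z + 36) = (z^2 - 5*z - 6)/(z + 6)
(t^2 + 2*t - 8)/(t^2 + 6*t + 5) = (t^2 + 2*t - 8)/(t^2 + 6*t + 5)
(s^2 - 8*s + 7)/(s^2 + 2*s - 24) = (s^2 - 8*s + 7)/(s^2 + 2*s - 24)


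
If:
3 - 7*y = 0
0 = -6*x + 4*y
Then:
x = 2/7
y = 3/7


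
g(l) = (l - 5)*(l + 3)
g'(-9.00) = -20.00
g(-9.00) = 84.00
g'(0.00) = -2.00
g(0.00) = -15.00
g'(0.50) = -1.00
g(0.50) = -15.75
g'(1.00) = 0.00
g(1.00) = -16.00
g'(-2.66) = -7.32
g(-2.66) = -2.60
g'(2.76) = 3.52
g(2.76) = -12.90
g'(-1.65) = -5.30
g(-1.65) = -8.98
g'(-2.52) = -7.04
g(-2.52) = -3.61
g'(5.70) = 9.40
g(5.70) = 6.09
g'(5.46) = 8.92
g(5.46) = 3.89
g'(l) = 2*l - 2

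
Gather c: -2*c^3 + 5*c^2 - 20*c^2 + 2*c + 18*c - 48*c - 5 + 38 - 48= -2*c^3 - 15*c^2 - 28*c - 15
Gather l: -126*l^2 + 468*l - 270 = -126*l^2 + 468*l - 270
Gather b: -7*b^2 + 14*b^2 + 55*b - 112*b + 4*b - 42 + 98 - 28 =7*b^2 - 53*b + 28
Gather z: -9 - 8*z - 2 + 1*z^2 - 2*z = z^2 - 10*z - 11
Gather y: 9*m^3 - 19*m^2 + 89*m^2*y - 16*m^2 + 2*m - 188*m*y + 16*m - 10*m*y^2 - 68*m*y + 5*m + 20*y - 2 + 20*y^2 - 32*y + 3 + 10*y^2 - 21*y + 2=9*m^3 - 35*m^2 + 23*m + y^2*(30 - 10*m) + y*(89*m^2 - 256*m - 33) + 3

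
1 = 1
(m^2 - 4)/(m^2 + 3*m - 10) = (m + 2)/(m + 5)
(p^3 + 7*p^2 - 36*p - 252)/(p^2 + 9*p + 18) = (p^2 + p - 42)/(p + 3)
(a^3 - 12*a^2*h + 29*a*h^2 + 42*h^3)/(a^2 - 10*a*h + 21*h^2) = (a^2 - 5*a*h - 6*h^2)/(a - 3*h)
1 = 1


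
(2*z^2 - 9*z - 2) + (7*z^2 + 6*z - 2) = 9*z^2 - 3*z - 4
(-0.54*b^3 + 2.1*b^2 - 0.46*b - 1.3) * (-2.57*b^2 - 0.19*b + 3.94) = 1.3878*b^5 - 5.2944*b^4 - 1.3444*b^3 + 11.7024*b^2 - 1.5654*b - 5.122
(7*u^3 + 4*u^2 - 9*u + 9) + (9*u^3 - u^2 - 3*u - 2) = 16*u^3 + 3*u^2 - 12*u + 7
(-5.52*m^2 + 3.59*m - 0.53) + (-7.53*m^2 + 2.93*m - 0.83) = -13.05*m^2 + 6.52*m - 1.36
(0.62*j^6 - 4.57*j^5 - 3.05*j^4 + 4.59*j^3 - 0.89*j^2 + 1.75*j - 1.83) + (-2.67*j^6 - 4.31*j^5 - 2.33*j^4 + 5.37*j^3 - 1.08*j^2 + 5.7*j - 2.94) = -2.05*j^6 - 8.88*j^5 - 5.38*j^4 + 9.96*j^3 - 1.97*j^2 + 7.45*j - 4.77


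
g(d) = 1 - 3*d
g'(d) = -3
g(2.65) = -6.95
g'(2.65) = -3.00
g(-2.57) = 8.71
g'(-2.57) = -3.00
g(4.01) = -11.03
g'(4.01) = -3.00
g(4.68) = -13.04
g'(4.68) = -3.00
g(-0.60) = 2.80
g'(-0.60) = -3.00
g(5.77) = -16.31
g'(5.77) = -3.00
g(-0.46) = 2.38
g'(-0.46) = -3.00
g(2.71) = -7.13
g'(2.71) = -3.00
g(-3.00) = 10.00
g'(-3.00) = -3.00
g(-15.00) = 46.00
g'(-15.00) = -3.00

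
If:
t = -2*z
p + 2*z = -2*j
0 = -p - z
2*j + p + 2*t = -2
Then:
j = -1/6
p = -1/3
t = -2/3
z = 1/3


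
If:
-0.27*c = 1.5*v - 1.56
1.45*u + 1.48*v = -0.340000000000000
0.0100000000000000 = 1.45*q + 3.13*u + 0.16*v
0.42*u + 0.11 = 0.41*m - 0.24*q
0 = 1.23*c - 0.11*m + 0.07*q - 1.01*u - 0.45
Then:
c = -0.97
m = 0.55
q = 3.05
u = -1.47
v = 1.21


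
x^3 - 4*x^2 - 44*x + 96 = (x - 8)*(x - 2)*(x + 6)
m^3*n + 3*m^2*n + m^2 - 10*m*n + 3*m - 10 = (m - 2)*(m + 5)*(m*n + 1)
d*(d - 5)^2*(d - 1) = d^4 - 11*d^3 + 35*d^2 - 25*d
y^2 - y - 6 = (y - 3)*(y + 2)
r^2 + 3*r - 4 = (r - 1)*(r + 4)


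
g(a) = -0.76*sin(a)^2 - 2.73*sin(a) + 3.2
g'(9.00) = 3.06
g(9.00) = 1.95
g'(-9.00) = 1.92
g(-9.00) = 4.20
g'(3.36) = 2.34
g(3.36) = 3.76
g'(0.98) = -2.22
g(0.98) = 0.41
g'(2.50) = 2.92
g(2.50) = 1.29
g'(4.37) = 0.44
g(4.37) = 5.10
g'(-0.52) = -1.71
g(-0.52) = 4.37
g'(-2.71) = 1.90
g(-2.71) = 4.21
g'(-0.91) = -0.94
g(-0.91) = 4.88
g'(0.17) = -2.94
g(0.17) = 2.72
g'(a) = -1.52*sin(a)*cos(a) - 2.73*cos(a)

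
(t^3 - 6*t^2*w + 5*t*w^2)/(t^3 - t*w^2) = (t - 5*w)/(t + w)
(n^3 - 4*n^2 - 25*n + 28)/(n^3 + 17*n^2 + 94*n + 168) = (n^2 - 8*n + 7)/(n^2 + 13*n + 42)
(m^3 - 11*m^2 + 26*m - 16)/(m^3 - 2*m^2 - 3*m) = (-m^3 + 11*m^2 - 26*m + 16)/(m*(-m^2 + 2*m + 3))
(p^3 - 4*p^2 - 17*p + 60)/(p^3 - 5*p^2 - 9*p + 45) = (p + 4)/(p + 3)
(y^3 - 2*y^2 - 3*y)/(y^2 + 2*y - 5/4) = 4*y*(y^2 - 2*y - 3)/(4*y^2 + 8*y - 5)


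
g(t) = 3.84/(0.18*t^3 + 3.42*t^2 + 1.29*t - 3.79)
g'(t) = 3.84*(-0.54*t^2 - 6.84*t - 1.29)/(0.18*t^3 + 3.42*t^2 + 1.29*t - 3.79)^2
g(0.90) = 14.10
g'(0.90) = -407.91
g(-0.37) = -1.01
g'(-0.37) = 0.31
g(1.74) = 0.39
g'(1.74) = -0.60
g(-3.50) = 0.15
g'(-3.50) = 0.09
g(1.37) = 0.79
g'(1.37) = -1.90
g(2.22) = 0.21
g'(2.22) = -0.23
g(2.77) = 0.13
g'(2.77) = -0.11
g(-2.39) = 0.38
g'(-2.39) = 0.44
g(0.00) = -1.01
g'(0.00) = -0.34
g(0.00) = -1.01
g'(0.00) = -0.34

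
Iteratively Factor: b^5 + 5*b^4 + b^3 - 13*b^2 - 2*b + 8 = (b + 1)*(b^4 + 4*b^3 - 3*b^2 - 10*b + 8) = (b + 1)*(b + 2)*(b^3 + 2*b^2 - 7*b + 4) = (b - 1)*(b + 1)*(b + 2)*(b^2 + 3*b - 4) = (b - 1)*(b + 1)*(b + 2)*(b + 4)*(b - 1)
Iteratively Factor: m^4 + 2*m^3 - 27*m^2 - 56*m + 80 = (m - 5)*(m^3 + 7*m^2 + 8*m - 16) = (m - 5)*(m + 4)*(m^2 + 3*m - 4) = (m - 5)*(m + 4)^2*(m - 1)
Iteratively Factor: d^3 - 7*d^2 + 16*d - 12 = (d - 3)*(d^2 - 4*d + 4) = (d - 3)*(d - 2)*(d - 2)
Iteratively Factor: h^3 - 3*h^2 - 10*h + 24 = (h - 4)*(h^2 + h - 6) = (h - 4)*(h + 3)*(h - 2)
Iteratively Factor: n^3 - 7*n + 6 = (n - 1)*(n^2 + n - 6) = (n - 1)*(n + 3)*(n - 2)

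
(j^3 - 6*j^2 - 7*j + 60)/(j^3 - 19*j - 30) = (j - 4)/(j + 2)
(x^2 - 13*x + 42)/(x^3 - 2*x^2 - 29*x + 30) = (x - 7)/(x^2 + 4*x - 5)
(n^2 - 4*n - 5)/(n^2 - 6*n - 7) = (n - 5)/(n - 7)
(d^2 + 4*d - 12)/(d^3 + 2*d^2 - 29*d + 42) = (d + 6)/(d^2 + 4*d - 21)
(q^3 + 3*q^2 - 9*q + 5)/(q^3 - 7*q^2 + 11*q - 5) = (q + 5)/(q - 5)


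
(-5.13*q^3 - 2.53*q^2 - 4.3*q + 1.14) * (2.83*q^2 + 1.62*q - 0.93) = -14.5179*q^5 - 15.4705*q^4 - 11.4967*q^3 - 1.3869*q^2 + 5.8458*q - 1.0602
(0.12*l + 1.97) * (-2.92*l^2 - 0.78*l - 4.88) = -0.3504*l^3 - 5.846*l^2 - 2.1222*l - 9.6136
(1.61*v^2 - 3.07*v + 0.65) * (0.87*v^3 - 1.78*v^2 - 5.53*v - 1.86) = 1.4007*v^5 - 5.5367*v^4 - 2.8732*v^3 + 12.8255*v^2 + 2.1157*v - 1.209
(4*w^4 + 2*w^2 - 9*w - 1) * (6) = 24*w^4 + 12*w^2 - 54*w - 6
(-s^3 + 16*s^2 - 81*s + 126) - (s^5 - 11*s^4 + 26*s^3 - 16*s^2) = -s^5 + 11*s^4 - 27*s^3 + 32*s^2 - 81*s + 126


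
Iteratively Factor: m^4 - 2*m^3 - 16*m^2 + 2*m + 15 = (m - 1)*(m^3 - m^2 - 17*m - 15) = (m - 5)*(m - 1)*(m^2 + 4*m + 3) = (m - 5)*(m - 1)*(m + 1)*(m + 3)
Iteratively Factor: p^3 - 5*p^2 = (p)*(p^2 - 5*p) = p^2*(p - 5)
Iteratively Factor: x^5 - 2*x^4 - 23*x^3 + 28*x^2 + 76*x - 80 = (x - 5)*(x^4 + 3*x^3 - 8*x^2 - 12*x + 16) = (x - 5)*(x + 2)*(x^3 + x^2 - 10*x + 8) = (x - 5)*(x - 1)*(x + 2)*(x^2 + 2*x - 8) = (x - 5)*(x - 2)*(x - 1)*(x + 2)*(x + 4)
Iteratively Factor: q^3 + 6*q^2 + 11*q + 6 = (q + 1)*(q^2 + 5*q + 6) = (q + 1)*(q + 3)*(q + 2)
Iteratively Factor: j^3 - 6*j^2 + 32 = (j + 2)*(j^2 - 8*j + 16) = (j - 4)*(j + 2)*(j - 4)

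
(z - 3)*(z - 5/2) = z^2 - 11*z/2 + 15/2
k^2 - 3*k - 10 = (k - 5)*(k + 2)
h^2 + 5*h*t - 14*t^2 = (h - 2*t)*(h + 7*t)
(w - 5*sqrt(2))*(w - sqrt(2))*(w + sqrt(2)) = w^3 - 5*sqrt(2)*w^2 - 2*w + 10*sqrt(2)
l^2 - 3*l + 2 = (l - 2)*(l - 1)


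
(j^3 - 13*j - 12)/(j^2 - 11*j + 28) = (j^2 + 4*j + 3)/(j - 7)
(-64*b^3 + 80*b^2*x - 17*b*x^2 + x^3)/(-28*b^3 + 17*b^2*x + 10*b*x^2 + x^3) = (64*b^2 - 16*b*x + x^2)/(28*b^2 + 11*b*x + x^2)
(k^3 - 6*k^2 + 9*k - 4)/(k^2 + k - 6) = (k^3 - 6*k^2 + 9*k - 4)/(k^2 + k - 6)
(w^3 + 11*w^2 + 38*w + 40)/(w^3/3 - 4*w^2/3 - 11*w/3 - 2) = 3*(w^3 + 11*w^2 + 38*w + 40)/(w^3 - 4*w^2 - 11*w - 6)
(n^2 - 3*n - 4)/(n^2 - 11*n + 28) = (n + 1)/(n - 7)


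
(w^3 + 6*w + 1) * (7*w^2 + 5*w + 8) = 7*w^5 + 5*w^4 + 50*w^3 + 37*w^2 + 53*w + 8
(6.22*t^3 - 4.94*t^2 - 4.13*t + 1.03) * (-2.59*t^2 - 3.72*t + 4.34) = -16.1098*t^5 - 10.3438*t^4 + 56.0683*t^3 - 8.7437*t^2 - 21.7558*t + 4.4702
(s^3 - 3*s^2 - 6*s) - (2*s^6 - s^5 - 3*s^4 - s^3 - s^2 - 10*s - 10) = -2*s^6 + s^5 + 3*s^4 + 2*s^3 - 2*s^2 + 4*s + 10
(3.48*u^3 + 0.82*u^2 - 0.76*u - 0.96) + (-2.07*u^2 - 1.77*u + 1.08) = 3.48*u^3 - 1.25*u^2 - 2.53*u + 0.12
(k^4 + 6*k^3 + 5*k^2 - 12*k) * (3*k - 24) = 3*k^5 - 6*k^4 - 129*k^3 - 156*k^2 + 288*k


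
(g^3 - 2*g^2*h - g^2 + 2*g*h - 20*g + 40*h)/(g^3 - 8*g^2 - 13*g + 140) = (g - 2*h)/(g - 7)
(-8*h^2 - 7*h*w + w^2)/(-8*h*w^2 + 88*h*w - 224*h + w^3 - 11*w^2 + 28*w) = (h + w)/(w^2 - 11*w + 28)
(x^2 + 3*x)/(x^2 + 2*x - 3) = x/(x - 1)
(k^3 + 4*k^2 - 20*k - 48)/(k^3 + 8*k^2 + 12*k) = (k - 4)/k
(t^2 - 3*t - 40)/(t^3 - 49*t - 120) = 1/(t + 3)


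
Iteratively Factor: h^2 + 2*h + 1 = (h + 1)*(h + 1)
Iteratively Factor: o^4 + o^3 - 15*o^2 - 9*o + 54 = (o - 3)*(o^3 + 4*o^2 - 3*o - 18) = (o - 3)*(o - 2)*(o^2 + 6*o + 9) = (o - 3)*(o - 2)*(o + 3)*(o + 3)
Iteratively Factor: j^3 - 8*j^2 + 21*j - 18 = (j - 3)*(j^2 - 5*j + 6) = (j - 3)*(j - 2)*(j - 3)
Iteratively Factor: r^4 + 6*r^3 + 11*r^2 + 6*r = (r + 3)*(r^3 + 3*r^2 + 2*r) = (r + 2)*(r + 3)*(r^2 + r) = r*(r + 2)*(r + 3)*(r + 1)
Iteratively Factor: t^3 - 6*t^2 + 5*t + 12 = (t - 3)*(t^2 - 3*t - 4) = (t - 3)*(t + 1)*(t - 4)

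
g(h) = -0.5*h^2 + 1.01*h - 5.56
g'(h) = 1.01 - 1.0*h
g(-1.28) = -7.67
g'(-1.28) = 2.29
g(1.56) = -5.20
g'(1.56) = -0.55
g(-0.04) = -5.60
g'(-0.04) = 1.05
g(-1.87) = -9.20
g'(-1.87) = 2.88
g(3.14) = -7.32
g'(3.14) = -2.13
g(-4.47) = -20.07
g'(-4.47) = 5.48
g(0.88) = -5.06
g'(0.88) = 0.13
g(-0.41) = -6.06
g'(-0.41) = 1.42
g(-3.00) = -13.09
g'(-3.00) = 4.01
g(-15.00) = -133.21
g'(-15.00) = 16.01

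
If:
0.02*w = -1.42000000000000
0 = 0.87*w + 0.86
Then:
No Solution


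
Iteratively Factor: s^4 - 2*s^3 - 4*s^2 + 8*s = (s)*(s^3 - 2*s^2 - 4*s + 8) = s*(s - 2)*(s^2 - 4) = s*(s - 2)*(s + 2)*(s - 2)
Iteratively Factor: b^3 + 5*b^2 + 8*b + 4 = (b + 1)*(b^2 + 4*b + 4) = (b + 1)*(b + 2)*(b + 2)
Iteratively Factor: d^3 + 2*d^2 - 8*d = (d)*(d^2 + 2*d - 8) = d*(d - 2)*(d + 4)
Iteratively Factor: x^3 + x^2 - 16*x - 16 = (x + 4)*(x^2 - 3*x - 4) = (x - 4)*(x + 4)*(x + 1)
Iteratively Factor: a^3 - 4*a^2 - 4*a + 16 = (a - 2)*(a^2 - 2*a - 8) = (a - 2)*(a + 2)*(a - 4)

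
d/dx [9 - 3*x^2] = -6*x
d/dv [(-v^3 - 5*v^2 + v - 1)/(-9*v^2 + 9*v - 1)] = (9*v^4 - 18*v^3 - 33*v^2 - 8*v + 8)/(81*v^4 - 162*v^3 + 99*v^2 - 18*v + 1)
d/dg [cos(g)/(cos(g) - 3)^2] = (cos(g) + 3)*sin(g)/(cos(g) - 3)^3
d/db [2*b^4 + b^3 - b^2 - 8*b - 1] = 8*b^3 + 3*b^2 - 2*b - 8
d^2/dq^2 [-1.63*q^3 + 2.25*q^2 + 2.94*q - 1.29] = 4.5 - 9.78*q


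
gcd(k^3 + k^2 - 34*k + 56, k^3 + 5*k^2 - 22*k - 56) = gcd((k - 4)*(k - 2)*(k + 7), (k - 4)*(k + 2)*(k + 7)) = k^2 + 3*k - 28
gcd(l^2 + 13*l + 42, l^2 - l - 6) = 1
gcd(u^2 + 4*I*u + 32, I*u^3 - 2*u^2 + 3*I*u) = 1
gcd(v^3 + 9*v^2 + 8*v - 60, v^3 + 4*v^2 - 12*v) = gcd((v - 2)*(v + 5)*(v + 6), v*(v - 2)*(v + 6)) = v^2 + 4*v - 12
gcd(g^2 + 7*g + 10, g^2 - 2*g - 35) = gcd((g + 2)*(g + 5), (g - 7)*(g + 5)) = g + 5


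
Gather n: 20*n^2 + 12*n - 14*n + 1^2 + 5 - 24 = 20*n^2 - 2*n - 18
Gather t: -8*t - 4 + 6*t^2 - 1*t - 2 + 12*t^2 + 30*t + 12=18*t^2 + 21*t + 6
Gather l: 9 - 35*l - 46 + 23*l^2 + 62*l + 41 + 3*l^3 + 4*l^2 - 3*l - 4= 3*l^3 + 27*l^2 + 24*l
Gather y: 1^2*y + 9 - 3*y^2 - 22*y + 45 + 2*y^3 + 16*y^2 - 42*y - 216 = 2*y^3 + 13*y^2 - 63*y - 162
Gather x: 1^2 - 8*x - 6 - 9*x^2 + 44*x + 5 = -9*x^2 + 36*x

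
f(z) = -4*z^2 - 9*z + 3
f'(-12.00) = 87.00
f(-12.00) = -465.00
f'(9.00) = -81.00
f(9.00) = -402.00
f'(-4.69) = 28.52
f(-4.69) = -42.77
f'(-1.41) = 2.28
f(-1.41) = 7.74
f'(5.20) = -50.60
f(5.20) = -151.96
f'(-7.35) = 49.80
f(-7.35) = -146.94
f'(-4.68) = 28.44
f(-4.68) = -42.49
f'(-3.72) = 20.76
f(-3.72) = -18.87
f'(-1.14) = 0.12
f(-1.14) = 8.06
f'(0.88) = -16.04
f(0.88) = -8.02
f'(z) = -8*z - 9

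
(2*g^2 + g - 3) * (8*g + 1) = 16*g^3 + 10*g^2 - 23*g - 3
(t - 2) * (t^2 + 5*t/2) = t^3 + t^2/2 - 5*t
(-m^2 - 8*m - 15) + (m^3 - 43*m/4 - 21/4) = m^3 - m^2 - 75*m/4 - 81/4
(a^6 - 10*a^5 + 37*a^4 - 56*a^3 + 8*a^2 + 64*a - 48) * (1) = a^6 - 10*a^5 + 37*a^4 - 56*a^3 + 8*a^2 + 64*a - 48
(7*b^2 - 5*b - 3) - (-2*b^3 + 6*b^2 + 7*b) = 2*b^3 + b^2 - 12*b - 3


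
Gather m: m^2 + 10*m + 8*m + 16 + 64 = m^2 + 18*m + 80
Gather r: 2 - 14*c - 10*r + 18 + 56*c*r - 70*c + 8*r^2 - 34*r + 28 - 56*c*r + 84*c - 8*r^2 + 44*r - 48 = 0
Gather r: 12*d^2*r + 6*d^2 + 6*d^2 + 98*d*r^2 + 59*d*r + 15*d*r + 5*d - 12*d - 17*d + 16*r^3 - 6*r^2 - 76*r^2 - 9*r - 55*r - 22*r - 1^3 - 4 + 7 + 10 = 12*d^2 - 24*d + 16*r^3 + r^2*(98*d - 82) + r*(12*d^2 + 74*d - 86) + 12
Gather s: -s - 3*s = -4*s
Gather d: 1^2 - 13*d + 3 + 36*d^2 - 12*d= 36*d^2 - 25*d + 4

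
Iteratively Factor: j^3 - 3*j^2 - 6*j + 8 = (j - 1)*(j^2 - 2*j - 8) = (j - 4)*(j - 1)*(j + 2)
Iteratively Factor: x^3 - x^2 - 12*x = (x + 3)*(x^2 - 4*x) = x*(x + 3)*(x - 4)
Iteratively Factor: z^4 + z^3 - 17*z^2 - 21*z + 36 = (z + 3)*(z^3 - 2*z^2 - 11*z + 12) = (z - 4)*(z + 3)*(z^2 + 2*z - 3) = (z - 4)*(z + 3)^2*(z - 1)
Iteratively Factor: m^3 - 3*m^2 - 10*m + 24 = (m + 3)*(m^2 - 6*m + 8) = (m - 4)*(m + 3)*(m - 2)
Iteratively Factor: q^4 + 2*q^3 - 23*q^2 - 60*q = (q - 5)*(q^3 + 7*q^2 + 12*q) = (q - 5)*(q + 4)*(q^2 + 3*q) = q*(q - 5)*(q + 4)*(q + 3)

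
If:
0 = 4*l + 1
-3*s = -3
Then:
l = -1/4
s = 1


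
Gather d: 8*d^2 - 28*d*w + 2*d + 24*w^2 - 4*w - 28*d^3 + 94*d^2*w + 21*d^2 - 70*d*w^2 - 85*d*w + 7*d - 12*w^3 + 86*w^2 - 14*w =-28*d^3 + d^2*(94*w + 29) + d*(-70*w^2 - 113*w + 9) - 12*w^3 + 110*w^2 - 18*w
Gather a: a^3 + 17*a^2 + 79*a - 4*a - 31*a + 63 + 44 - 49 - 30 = a^3 + 17*a^2 + 44*a + 28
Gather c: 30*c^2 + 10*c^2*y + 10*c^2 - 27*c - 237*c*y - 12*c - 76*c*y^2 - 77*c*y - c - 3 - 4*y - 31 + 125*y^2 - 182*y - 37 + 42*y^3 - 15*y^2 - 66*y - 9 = c^2*(10*y + 40) + c*(-76*y^2 - 314*y - 40) + 42*y^3 + 110*y^2 - 252*y - 80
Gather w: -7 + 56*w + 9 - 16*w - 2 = 40*w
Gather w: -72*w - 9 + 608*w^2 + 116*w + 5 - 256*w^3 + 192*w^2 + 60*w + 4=-256*w^3 + 800*w^2 + 104*w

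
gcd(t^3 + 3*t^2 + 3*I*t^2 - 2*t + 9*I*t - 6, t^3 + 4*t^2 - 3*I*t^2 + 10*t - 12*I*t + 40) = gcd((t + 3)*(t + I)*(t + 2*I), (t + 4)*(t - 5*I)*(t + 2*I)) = t + 2*I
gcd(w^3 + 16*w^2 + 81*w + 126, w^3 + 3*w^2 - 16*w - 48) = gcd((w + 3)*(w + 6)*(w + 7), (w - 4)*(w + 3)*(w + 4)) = w + 3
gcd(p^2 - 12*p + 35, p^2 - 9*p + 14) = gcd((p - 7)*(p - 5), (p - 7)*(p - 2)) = p - 7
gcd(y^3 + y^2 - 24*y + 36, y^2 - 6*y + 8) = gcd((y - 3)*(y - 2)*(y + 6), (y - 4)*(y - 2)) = y - 2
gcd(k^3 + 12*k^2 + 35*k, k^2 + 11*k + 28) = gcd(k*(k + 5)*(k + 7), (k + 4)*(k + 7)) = k + 7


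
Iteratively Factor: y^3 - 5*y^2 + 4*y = (y - 1)*(y^2 - 4*y) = y*(y - 1)*(y - 4)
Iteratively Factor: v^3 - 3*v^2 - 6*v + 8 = (v + 2)*(v^2 - 5*v + 4) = (v - 4)*(v + 2)*(v - 1)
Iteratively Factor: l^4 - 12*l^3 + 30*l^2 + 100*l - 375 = (l + 3)*(l^3 - 15*l^2 + 75*l - 125) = (l - 5)*(l + 3)*(l^2 - 10*l + 25) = (l - 5)^2*(l + 3)*(l - 5)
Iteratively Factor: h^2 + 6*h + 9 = (h + 3)*(h + 3)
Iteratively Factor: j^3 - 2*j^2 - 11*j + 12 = (j - 4)*(j^2 + 2*j - 3) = (j - 4)*(j + 3)*(j - 1)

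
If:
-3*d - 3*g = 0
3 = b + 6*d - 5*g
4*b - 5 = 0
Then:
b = 5/4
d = 7/44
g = -7/44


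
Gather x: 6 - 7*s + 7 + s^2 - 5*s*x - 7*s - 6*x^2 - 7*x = s^2 - 14*s - 6*x^2 + x*(-5*s - 7) + 13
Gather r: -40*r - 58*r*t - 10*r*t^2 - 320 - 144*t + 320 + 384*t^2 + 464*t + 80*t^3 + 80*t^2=r*(-10*t^2 - 58*t - 40) + 80*t^3 + 464*t^2 + 320*t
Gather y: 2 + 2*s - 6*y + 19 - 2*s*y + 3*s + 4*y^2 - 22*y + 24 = 5*s + 4*y^2 + y*(-2*s - 28) + 45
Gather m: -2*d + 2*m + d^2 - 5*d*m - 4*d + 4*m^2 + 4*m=d^2 - 6*d + 4*m^2 + m*(6 - 5*d)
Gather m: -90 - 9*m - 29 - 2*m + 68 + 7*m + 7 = -4*m - 44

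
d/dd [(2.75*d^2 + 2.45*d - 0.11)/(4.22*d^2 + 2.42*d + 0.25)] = (-3.684*d^2 + 2.3034*d + 0.8787)/(17.8084*d^4 + 20.4248*d^3 + 7.9664*d^2 + 1.21*d + 0.0625)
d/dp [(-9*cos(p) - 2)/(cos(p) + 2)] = 16*sin(p)/(cos(p) + 2)^2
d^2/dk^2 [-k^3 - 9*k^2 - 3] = -6*k - 18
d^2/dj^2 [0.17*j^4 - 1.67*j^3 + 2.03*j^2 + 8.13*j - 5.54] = 2.04*j^2 - 10.02*j + 4.06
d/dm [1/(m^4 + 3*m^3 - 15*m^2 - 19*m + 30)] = (-4*m^3 - 9*m^2 + 30*m + 19)/(m^4 + 3*m^3 - 15*m^2 - 19*m + 30)^2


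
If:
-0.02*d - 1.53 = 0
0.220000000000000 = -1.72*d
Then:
No Solution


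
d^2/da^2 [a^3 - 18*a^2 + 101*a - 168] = 6*a - 36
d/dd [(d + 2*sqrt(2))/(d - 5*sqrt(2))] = -7*sqrt(2)/(d - 5*sqrt(2))^2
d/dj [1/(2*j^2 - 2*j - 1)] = 2*(1 - 2*j)/(-2*j^2 + 2*j + 1)^2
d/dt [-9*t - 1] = -9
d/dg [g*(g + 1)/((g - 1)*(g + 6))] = 2*(2*g^2 - 6*g - 3)/(g^4 + 10*g^3 + 13*g^2 - 60*g + 36)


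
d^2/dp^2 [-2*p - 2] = 0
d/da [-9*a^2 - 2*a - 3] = -18*a - 2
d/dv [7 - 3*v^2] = -6*v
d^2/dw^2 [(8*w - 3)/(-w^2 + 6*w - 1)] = 2*(-4*(w - 3)^2*(8*w - 3) + 3*(8*w - 17)*(w^2 - 6*w + 1))/(w^2 - 6*w + 1)^3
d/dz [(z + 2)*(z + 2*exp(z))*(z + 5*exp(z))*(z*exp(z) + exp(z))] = (z^4 + 14*z^3*exp(z) + 7*z^3 + 30*z^2*exp(2*z) + 63*z^2*exp(z) + 11*z^2 + 110*z*exp(2*z) + 70*z*exp(z) + 4*z + 90*exp(2*z) + 14*exp(z))*exp(z)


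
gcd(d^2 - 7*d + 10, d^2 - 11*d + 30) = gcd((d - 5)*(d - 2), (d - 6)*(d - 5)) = d - 5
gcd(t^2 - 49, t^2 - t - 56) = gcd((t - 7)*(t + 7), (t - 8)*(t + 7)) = t + 7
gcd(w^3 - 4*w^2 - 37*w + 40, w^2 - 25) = w + 5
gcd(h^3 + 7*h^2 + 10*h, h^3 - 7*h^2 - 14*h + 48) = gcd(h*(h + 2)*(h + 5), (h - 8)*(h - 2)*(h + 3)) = 1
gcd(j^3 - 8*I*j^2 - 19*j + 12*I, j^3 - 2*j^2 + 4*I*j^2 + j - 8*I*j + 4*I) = 1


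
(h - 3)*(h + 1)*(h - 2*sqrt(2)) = h^3 - 2*sqrt(2)*h^2 - 2*h^2 - 3*h + 4*sqrt(2)*h + 6*sqrt(2)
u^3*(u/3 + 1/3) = u^4/3 + u^3/3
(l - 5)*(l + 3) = l^2 - 2*l - 15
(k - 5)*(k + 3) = k^2 - 2*k - 15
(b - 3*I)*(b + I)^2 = b^3 - I*b^2 + 5*b + 3*I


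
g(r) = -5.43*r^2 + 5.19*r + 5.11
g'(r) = 5.19 - 10.86*r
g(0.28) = 6.14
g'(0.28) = 2.15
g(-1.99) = -26.72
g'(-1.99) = 26.80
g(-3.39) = -74.89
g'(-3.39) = 42.01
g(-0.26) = 3.39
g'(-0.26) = 8.01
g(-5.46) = -185.10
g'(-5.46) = 64.49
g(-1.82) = -22.32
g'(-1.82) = 24.96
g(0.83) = 5.68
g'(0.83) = -3.82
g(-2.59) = -44.76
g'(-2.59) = 33.32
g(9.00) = -388.01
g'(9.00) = -92.55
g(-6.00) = -221.51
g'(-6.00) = 70.35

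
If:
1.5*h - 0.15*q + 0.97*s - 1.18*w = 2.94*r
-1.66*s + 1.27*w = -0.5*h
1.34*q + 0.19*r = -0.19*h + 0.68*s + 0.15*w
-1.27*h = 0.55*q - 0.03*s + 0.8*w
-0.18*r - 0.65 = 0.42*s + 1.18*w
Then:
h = 0.45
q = -0.30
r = 0.37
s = -0.26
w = -0.51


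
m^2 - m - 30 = (m - 6)*(m + 5)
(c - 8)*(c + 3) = c^2 - 5*c - 24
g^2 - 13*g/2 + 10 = (g - 4)*(g - 5/2)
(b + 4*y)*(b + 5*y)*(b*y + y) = b^3*y + 9*b^2*y^2 + b^2*y + 20*b*y^3 + 9*b*y^2 + 20*y^3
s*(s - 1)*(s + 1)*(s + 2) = s^4 + 2*s^3 - s^2 - 2*s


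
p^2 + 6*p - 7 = (p - 1)*(p + 7)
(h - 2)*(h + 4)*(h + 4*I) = h^3 + 2*h^2 + 4*I*h^2 - 8*h + 8*I*h - 32*I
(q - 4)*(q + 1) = q^2 - 3*q - 4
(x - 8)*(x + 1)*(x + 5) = x^3 - 2*x^2 - 43*x - 40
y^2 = y^2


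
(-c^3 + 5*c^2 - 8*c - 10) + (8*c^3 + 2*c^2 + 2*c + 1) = 7*c^3 + 7*c^2 - 6*c - 9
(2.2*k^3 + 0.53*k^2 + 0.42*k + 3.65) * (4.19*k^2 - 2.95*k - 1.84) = 9.218*k^5 - 4.2693*k^4 - 3.8517*k^3 + 13.0793*k^2 - 11.5403*k - 6.716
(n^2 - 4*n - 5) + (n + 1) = n^2 - 3*n - 4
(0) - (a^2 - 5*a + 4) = -a^2 + 5*a - 4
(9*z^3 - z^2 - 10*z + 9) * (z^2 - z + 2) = 9*z^5 - 10*z^4 + 9*z^3 + 17*z^2 - 29*z + 18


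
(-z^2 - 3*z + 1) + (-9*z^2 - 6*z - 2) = -10*z^2 - 9*z - 1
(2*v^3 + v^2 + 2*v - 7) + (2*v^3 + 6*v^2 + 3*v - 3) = 4*v^3 + 7*v^2 + 5*v - 10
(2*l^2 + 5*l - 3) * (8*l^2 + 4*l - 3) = 16*l^4 + 48*l^3 - 10*l^2 - 27*l + 9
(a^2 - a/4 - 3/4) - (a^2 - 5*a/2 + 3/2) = 9*a/4 - 9/4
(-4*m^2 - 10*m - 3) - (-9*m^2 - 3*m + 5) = 5*m^2 - 7*m - 8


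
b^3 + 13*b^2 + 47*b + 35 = (b + 1)*(b + 5)*(b + 7)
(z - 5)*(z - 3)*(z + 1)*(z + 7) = z^4 - 42*z^2 + 64*z + 105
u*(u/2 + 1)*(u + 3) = u^3/2 + 5*u^2/2 + 3*u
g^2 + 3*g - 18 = (g - 3)*(g + 6)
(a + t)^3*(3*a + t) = 3*a^4 + 10*a^3*t + 12*a^2*t^2 + 6*a*t^3 + t^4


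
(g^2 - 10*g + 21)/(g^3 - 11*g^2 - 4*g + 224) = (g - 3)/(g^2 - 4*g - 32)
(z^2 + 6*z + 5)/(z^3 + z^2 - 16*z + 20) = (z + 1)/(z^2 - 4*z + 4)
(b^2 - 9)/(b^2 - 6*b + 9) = (b + 3)/(b - 3)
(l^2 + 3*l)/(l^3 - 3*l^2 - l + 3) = l*(l + 3)/(l^3 - 3*l^2 - l + 3)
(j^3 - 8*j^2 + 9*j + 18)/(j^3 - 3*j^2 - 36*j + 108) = (j + 1)/(j + 6)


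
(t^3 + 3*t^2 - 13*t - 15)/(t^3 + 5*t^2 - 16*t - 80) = (t^2 - 2*t - 3)/(t^2 - 16)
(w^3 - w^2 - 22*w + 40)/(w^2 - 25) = (w^2 - 6*w + 8)/(w - 5)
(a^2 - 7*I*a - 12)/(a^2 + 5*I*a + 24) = (a - 4*I)/(a + 8*I)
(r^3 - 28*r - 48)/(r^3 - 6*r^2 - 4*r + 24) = (r + 4)/(r - 2)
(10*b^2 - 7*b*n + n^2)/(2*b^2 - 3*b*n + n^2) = (5*b - n)/(b - n)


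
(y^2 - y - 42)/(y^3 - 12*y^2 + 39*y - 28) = (y + 6)/(y^2 - 5*y + 4)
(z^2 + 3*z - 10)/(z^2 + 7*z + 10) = (z - 2)/(z + 2)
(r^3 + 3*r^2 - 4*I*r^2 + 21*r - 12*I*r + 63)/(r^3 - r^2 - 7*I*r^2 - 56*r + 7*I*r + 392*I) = (r^2 + 3*r*(1 + I) + 9*I)/(r^2 - r - 56)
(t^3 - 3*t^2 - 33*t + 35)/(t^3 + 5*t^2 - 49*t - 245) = (t - 1)/(t + 7)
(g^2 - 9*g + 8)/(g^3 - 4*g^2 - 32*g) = (g - 1)/(g*(g + 4))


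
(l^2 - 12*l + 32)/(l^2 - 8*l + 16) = (l - 8)/(l - 4)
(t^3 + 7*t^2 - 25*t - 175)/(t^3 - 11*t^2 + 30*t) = (t^2 + 12*t + 35)/(t*(t - 6))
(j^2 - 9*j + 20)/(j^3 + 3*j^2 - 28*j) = (j - 5)/(j*(j + 7))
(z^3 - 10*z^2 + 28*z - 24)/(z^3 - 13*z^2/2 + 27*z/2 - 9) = 2*(z^2 - 8*z + 12)/(2*z^2 - 9*z + 9)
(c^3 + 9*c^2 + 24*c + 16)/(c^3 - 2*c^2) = (c^3 + 9*c^2 + 24*c + 16)/(c^2*(c - 2))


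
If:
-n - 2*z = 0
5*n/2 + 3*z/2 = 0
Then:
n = 0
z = 0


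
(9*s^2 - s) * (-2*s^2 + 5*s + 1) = -18*s^4 + 47*s^3 + 4*s^2 - s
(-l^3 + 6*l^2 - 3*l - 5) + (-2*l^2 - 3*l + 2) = -l^3 + 4*l^2 - 6*l - 3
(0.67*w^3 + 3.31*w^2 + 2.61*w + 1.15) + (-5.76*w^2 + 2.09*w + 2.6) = 0.67*w^3 - 2.45*w^2 + 4.7*w + 3.75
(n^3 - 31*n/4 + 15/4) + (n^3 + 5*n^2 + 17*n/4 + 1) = 2*n^3 + 5*n^2 - 7*n/2 + 19/4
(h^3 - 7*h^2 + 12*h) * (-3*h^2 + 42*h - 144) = -3*h^5 + 63*h^4 - 474*h^3 + 1512*h^2 - 1728*h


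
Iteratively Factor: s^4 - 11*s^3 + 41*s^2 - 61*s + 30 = (s - 3)*(s^3 - 8*s^2 + 17*s - 10) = (s - 3)*(s - 1)*(s^2 - 7*s + 10) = (s - 5)*(s - 3)*(s - 1)*(s - 2)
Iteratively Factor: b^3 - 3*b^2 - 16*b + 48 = (b - 4)*(b^2 + b - 12) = (b - 4)*(b + 4)*(b - 3)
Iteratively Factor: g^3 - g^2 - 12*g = (g + 3)*(g^2 - 4*g) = (g - 4)*(g + 3)*(g)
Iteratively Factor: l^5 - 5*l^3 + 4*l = (l - 1)*(l^4 + l^3 - 4*l^2 - 4*l) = (l - 1)*(l + 2)*(l^3 - l^2 - 2*l) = l*(l - 1)*(l + 2)*(l^2 - l - 2) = l*(l - 2)*(l - 1)*(l + 2)*(l + 1)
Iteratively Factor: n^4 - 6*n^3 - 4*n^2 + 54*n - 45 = (n - 3)*(n^3 - 3*n^2 - 13*n + 15) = (n - 3)*(n - 1)*(n^2 - 2*n - 15) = (n - 3)*(n - 1)*(n + 3)*(n - 5)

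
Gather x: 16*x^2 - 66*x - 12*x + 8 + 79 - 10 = 16*x^2 - 78*x + 77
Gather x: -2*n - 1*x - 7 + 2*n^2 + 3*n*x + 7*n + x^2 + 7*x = 2*n^2 + 5*n + x^2 + x*(3*n + 6) - 7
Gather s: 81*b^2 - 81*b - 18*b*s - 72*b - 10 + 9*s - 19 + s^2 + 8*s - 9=81*b^2 - 153*b + s^2 + s*(17 - 18*b) - 38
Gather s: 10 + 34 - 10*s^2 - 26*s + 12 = -10*s^2 - 26*s + 56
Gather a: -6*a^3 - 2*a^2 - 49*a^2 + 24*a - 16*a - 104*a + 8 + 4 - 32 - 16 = -6*a^3 - 51*a^2 - 96*a - 36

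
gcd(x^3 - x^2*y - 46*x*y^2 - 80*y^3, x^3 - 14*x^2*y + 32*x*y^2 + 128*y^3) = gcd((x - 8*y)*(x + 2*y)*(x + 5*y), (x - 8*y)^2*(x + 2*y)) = x^2 - 6*x*y - 16*y^2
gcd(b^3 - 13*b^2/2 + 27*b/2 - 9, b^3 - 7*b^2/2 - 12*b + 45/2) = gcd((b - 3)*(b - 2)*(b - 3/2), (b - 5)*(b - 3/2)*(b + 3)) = b - 3/2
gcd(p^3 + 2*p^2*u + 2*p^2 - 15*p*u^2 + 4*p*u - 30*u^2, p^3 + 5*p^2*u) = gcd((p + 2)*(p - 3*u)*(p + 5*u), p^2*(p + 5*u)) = p + 5*u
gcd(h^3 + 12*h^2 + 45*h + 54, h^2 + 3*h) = h + 3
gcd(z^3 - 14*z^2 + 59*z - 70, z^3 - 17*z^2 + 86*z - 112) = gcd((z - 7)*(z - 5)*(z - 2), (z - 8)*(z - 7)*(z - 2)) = z^2 - 9*z + 14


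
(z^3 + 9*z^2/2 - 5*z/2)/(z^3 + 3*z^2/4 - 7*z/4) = 2*(2*z^2 + 9*z - 5)/(4*z^2 + 3*z - 7)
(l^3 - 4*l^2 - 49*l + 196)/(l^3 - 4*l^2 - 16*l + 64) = (l^2 - 49)/(l^2 - 16)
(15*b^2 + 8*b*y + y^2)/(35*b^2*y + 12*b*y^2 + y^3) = (3*b + y)/(y*(7*b + y))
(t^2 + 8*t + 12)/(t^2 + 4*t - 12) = (t + 2)/(t - 2)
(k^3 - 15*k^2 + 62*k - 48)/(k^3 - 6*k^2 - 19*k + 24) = (k - 6)/(k + 3)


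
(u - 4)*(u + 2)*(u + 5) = u^3 + 3*u^2 - 18*u - 40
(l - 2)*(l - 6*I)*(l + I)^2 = l^4 - 2*l^3 - 4*I*l^3 + 11*l^2 + 8*I*l^2 - 22*l + 6*I*l - 12*I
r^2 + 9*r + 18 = (r + 3)*(r + 6)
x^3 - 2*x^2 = x^2*(x - 2)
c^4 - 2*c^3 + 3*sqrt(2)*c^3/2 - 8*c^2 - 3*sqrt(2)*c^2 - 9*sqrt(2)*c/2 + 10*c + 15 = (c - 3)*(c + 1)*(c - sqrt(2))*(c + 5*sqrt(2)/2)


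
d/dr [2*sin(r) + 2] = 2*cos(r)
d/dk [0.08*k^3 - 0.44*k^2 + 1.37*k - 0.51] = 0.24*k^2 - 0.88*k + 1.37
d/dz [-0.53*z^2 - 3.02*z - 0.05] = -1.06*z - 3.02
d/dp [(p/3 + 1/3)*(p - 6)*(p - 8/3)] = p^2 - 46*p/9 + 22/9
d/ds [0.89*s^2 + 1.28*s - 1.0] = 1.78*s + 1.28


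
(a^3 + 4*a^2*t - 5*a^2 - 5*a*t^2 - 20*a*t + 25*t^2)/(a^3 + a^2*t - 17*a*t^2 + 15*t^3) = (5 - a)/(-a + 3*t)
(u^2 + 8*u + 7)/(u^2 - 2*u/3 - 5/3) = 3*(u + 7)/(3*u - 5)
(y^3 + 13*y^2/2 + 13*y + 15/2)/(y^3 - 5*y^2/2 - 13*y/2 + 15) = (y^2 + 4*y + 3)/(y^2 - 5*y + 6)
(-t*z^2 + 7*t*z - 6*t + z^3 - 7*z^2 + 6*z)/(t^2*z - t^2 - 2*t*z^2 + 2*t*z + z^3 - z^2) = (z - 6)/(-t + z)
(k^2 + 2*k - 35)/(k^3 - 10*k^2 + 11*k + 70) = (k + 7)/(k^2 - 5*k - 14)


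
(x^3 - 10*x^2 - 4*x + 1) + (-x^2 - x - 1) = x^3 - 11*x^2 - 5*x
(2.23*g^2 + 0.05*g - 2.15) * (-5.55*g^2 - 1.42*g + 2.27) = -12.3765*g^4 - 3.4441*g^3 + 16.9236*g^2 + 3.1665*g - 4.8805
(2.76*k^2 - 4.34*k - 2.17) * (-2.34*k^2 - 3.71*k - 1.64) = -6.4584*k^4 - 0.0839999999999996*k^3 + 16.6528*k^2 + 15.1683*k + 3.5588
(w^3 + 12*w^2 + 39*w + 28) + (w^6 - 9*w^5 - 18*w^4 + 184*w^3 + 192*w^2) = w^6 - 9*w^5 - 18*w^4 + 185*w^3 + 204*w^2 + 39*w + 28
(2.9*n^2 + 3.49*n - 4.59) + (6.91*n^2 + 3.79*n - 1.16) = 9.81*n^2 + 7.28*n - 5.75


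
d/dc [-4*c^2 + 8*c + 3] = 8 - 8*c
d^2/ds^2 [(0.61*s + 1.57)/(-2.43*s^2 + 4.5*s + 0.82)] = ((0.61*s + 1.57)*(4.86*s - 4.5)*(9.72*s - 9.0) + (8.8938*s + 2.1402)*(-2.43*s^2 + 4.5*s + 0.82))/(-2.43*s^2 + 4.5*s + 0.82)^3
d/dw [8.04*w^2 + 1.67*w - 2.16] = 16.08*w + 1.67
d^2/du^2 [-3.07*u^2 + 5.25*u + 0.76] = -6.14000000000000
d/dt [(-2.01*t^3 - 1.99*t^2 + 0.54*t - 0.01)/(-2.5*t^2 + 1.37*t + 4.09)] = (5.025*t^4 - 5.5074*t^3 - 26.039*t^2 - 16.3282*t + 2.2223)/(6.25*t^4 - 6.85*t^3 - 18.5731*t^2 + 11.2066*t + 16.7281)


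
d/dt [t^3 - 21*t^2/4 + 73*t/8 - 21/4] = 3*t^2 - 21*t/2 + 73/8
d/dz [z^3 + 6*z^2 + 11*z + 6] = 3*z^2 + 12*z + 11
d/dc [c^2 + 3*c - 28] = 2*c + 3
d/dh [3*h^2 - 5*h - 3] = 6*h - 5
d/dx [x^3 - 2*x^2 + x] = 3*x^2 - 4*x + 1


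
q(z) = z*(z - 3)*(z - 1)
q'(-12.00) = 531.00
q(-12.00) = -2340.00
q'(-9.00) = 318.00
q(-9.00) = -1080.00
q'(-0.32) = 5.87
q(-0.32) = -1.40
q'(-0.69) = 9.95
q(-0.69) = -4.30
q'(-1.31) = 18.63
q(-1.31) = -13.04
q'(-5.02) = 118.76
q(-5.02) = -242.37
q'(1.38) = -2.33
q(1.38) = -0.85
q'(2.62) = 2.63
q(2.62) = -1.61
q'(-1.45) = 20.91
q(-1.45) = -15.81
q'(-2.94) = 52.45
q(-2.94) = -68.81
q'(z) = z*(z - 3) + z*(z - 1) + (z - 3)*(z - 1) = 3*z^2 - 8*z + 3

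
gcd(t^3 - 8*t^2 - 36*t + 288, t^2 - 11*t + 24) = t - 8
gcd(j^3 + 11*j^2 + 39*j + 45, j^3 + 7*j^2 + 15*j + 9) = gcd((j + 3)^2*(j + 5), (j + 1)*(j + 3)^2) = j^2 + 6*j + 9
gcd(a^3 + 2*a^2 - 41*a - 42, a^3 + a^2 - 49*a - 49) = a^2 + 8*a + 7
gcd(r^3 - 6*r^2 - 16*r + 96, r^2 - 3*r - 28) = r + 4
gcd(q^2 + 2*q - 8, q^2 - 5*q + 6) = q - 2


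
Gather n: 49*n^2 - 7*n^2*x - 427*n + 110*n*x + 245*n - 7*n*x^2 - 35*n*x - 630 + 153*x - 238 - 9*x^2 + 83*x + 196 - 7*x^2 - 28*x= n^2*(49 - 7*x) + n*(-7*x^2 + 75*x - 182) - 16*x^2 + 208*x - 672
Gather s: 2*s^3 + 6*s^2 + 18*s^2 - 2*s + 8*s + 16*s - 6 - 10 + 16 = 2*s^3 + 24*s^2 + 22*s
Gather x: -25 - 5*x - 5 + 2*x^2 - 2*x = 2*x^2 - 7*x - 30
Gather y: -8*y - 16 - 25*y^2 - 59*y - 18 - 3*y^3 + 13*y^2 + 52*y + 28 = -3*y^3 - 12*y^2 - 15*y - 6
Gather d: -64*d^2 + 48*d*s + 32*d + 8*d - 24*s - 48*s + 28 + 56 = -64*d^2 + d*(48*s + 40) - 72*s + 84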